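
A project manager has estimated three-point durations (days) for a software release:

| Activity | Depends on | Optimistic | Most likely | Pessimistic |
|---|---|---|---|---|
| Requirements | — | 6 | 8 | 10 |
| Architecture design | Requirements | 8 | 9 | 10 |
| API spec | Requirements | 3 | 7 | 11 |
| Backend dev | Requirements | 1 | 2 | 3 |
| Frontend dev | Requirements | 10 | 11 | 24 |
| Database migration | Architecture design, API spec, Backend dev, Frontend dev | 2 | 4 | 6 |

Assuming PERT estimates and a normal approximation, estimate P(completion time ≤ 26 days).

te_Requirements = (6 + 4·8 + 10)/6 = 48/6 = 8; σ²_Requirements = ((10−6)/6)² = 0.444
te_Architecture design = (8 + 4·9 + 10)/6 = 54/6 = 9; σ²_Architecture design = ((10−8)/6)² = 0.111
te_API spec = (3 + 4·7 + 11)/6 = 42/6 = 7; σ²_API spec = ((11−3)/6)² = 1.778
te_Backend dev = (1 + 4·2 + 3)/6 = 12/6 = 2; σ²_Backend dev = ((3−1)/6)² = 0.111
te_Frontend dev = (10 + 4·11 + 24)/6 = 78/6 = 13; σ²_Frontend dev = ((24−10)/6)² = 5.444
te_Database migration = (2 + 4·4 + 6)/6 = 24/6 = 4; σ²_Database migration = ((6−2)/6)² = 0.444

Forward pass:
ES_Requirements = 0; EF_Requirements = 8
ES_Architecture design = 8; EF_Architecture design = 8+9 = 17
ES_API spec = 8; EF_API spec = 8+7 = 15
ES_Backend dev = 8; EF_Backend dev = 8+2 = 10
ES_Frontend dev = 8; EF_Frontend dev = 8+13 = 21
ES_Database migration = max(EF_Architecture design=17, EF_API spec=15, EF_Backend dev=10, EF_Frontend dev=21) = 21; EF_Database migration = 21+4 = 25
Expected project duration μ = 25 days. Critical path: Requirements → Frontend dev → Database migration.

Variance along critical path = 0.444 + 5.444 + 0.444 = 6.333; σ = √6.333 = 2.517 days.
Z = (26 − 25) / 2.517 = 0.397
P(T ≤ 26) = Φ(0.397) ≈ 0.654

0.654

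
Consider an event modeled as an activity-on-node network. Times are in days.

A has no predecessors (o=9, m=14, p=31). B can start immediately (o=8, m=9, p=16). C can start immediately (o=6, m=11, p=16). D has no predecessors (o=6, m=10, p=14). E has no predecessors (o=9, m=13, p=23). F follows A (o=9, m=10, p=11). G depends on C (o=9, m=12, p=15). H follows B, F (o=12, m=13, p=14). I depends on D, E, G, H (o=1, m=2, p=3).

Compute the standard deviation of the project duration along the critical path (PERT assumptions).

3.71 days

te_A = (9 + 4·14 + 31)/6 = 96/6 = 16; σ²_A = ((31−9)/6)² = 13.444
te_B = (8 + 4·9 + 16)/6 = 60/6 = 10; σ²_B = ((16−8)/6)² = 1.778
te_C = (6 + 4·11 + 16)/6 = 66/6 = 11; σ²_C = ((16−6)/6)² = 2.778
te_D = (6 + 4·10 + 14)/6 = 60/6 = 10; σ²_D = ((14−6)/6)² = 1.778
te_E = (9 + 4·13 + 23)/6 = 84/6 = 14; σ²_E = ((23−9)/6)² = 5.444
te_F = (9 + 4·10 + 11)/6 = 60/6 = 10; σ²_F = ((11−9)/6)² = 0.111
te_G = (9 + 4·12 + 15)/6 = 72/6 = 12; σ²_G = ((15−9)/6)² = 1.000
te_H = (12 + 4·13 + 14)/6 = 78/6 = 13; σ²_H = ((14−12)/6)² = 0.111
te_I = (1 + 4·2 + 3)/6 = 12/6 = 2; σ²_I = ((3−1)/6)² = 0.111

Forward pass:
ES_A = 0; EF_A = 16
ES_B = 0; EF_B = 10
ES_C = 0; EF_C = 11
ES_D = 0; EF_D = 10
ES_E = 0; EF_E = 14
ES_F = 16; EF_F = 16+10 = 26
ES_G = 11; EF_G = 11+12 = 23
ES_H = max(EF_B=10, EF_F=26) = 26; EF_H = 26+13 = 39
ES_I = max(EF_D=10, EF_E=14, EF_G=23, EF_H=39) = 39; EF_I = 39+2 = 41
Expected project duration μ = 41 days. Critical path: A → F → H → I.

Variance along critical path = 13.444 + 0.111 + 0.111 + 0.111 = 13.778
σ = √13.778 = 3.712 days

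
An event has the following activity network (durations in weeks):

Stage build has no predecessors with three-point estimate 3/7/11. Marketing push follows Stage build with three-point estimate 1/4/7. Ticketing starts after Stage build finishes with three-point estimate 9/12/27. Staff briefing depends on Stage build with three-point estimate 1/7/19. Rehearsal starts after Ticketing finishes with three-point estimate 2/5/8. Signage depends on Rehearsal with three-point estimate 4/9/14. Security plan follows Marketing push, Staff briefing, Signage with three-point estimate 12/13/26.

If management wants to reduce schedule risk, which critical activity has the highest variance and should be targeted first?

Ticketing

te_Stage build = (3 + 4·7 + 11)/6 = 42/6 = 7; σ²_Stage build = ((11−3)/6)² = 1.778
te_Marketing push = (1 + 4·4 + 7)/6 = 24/6 = 4; σ²_Marketing push = ((7−1)/6)² = 1.000
te_Ticketing = (9 + 4·12 + 27)/6 = 84/6 = 14; σ²_Ticketing = ((27−9)/6)² = 9.000
te_Staff briefing = (1 + 4·7 + 19)/6 = 48/6 = 8; σ²_Staff briefing = ((19−1)/6)² = 9.000
te_Rehearsal = (2 + 4·5 + 8)/6 = 30/6 = 5; σ²_Rehearsal = ((8−2)/6)² = 1.000
te_Signage = (4 + 4·9 + 14)/6 = 54/6 = 9; σ²_Signage = ((14−4)/6)² = 2.778
te_Security plan = (12 + 4·13 + 26)/6 = 90/6 = 15; σ²_Security plan = ((26−12)/6)² = 5.444

Forward pass:
ES_Stage build = 0; EF_Stage build = 7
ES_Marketing push = 7; EF_Marketing push = 7+4 = 11
ES_Ticketing = 7; EF_Ticketing = 7+14 = 21
ES_Staff briefing = 7; EF_Staff briefing = 7+8 = 15
ES_Rehearsal = 21; EF_Rehearsal = 21+5 = 26
ES_Signage = 26; EF_Signage = 26+9 = 35
ES_Security plan = max(EF_Marketing push=11, EF_Staff briefing=15, EF_Signage=35) = 35; EF_Security plan = 35+15 = 50
Expected project duration μ = 50 weeks. Critical path: Stage build → Ticketing → Rehearsal → Signage → Security plan.

Variances on critical path: σ²_Stage build=1.778, σ²_Ticketing=9.000, σ²_Rehearsal=1.000, σ²_Signage=2.778, σ²_Security plan=5.444.
Largest is σ²_Ticketing = 9.000.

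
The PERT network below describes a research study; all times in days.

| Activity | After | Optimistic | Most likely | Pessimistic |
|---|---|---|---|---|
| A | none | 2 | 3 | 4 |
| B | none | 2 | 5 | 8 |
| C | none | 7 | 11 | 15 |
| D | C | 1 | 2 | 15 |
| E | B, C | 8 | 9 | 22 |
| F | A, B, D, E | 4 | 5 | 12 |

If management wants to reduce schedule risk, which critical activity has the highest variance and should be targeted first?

E

te_A = (2 + 4·3 + 4)/6 = 18/6 = 3; σ²_A = ((4−2)/6)² = 0.111
te_B = (2 + 4·5 + 8)/6 = 30/6 = 5; σ²_B = ((8−2)/6)² = 1.000
te_C = (7 + 4·11 + 15)/6 = 66/6 = 11; σ²_C = ((15−7)/6)² = 1.778
te_D = (1 + 4·2 + 15)/6 = 24/6 = 4; σ²_D = ((15−1)/6)² = 5.444
te_E = (8 + 4·9 + 22)/6 = 66/6 = 11; σ²_E = ((22−8)/6)² = 5.444
te_F = (4 + 4·5 + 12)/6 = 36/6 = 6; σ²_F = ((12−4)/6)² = 1.778

Forward pass:
ES_A = 0; EF_A = 3
ES_B = 0; EF_B = 5
ES_C = 0; EF_C = 11
ES_D = 11; EF_D = 11+4 = 15
ES_E = max(EF_B=5, EF_C=11) = 11; EF_E = 11+11 = 22
ES_F = max(EF_A=3, EF_B=5, EF_D=15, EF_E=22) = 22; EF_F = 22+6 = 28
Expected project duration μ = 28 days. Critical path: C → E → F.

Variances on critical path: σ²_C=1.778, σ²_E=5.444, σ²_F=1.778.
Largest is σ²_E = 5.444.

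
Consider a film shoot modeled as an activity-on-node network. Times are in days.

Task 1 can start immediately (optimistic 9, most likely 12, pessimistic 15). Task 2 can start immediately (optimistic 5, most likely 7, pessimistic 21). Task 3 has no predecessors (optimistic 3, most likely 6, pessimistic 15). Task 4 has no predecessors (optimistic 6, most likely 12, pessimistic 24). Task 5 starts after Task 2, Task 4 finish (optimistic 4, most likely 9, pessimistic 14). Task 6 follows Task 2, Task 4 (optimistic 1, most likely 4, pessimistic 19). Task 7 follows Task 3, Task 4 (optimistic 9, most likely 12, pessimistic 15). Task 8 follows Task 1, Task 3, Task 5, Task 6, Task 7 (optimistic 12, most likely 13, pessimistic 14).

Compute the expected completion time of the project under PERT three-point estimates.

38 days

te_Task 1 = (9 + 4·12 + 15)/6 = 72/6 = 12
te_Task 2 = (5 + 4·7 + 21)/6 = 54/6 = 9
te_Task 3 = (3 + 4·6 + 15)/6 = 42/6 = 7
te_Task 4 = (6 + 4·12 + 24)/6 = 78/6 = 13
te_Task 5 = (4 + 4·9 + 14)/6 = 54/6 = 9
te_Task 6 = (1 + 4·4 + 19)/6 = 36/6 = 6
te_Task 7 = (9 + 4·12 + 15)/6 = 72/6 = 12
te_Task 8 = (12 + 4·13 + 14)/6 = 78/6 = 13

Forward pass:
ES_Task 1 = 0; EF_Task 1 = 12
ES_Task 2 = 0; EF_Task 2 = 9
ES_Task 3 = 0; EF_Task 3 = 7
ES_Task 4 = 0; EF_Task 4 = 13
ES_Task 5 = max(EF_Task 2=9, EF_Task 4=13) = 13; EF_Task 5 = 13+9 = 22
ES_Task 6 = max(EF_Task 2=9, EF_Task 4=13) = 13; EF_Task 6 = 13+6 = 19
ES_Task 7 = max(EF_Task 3=7, EF_Task 4=13) = 13; EF_Task 7 = 13+12 = 25
ES_Task 8 = max(EF_Task 1=12, EF_Task 3=7, EF_Task 5=22, EF_Task 6=19, EF_Task 7=25) = 25; EF_Task 8 = 25+13 = 38
Expected project duration μ = 38 days. Critical path: Task 4 → Task 7 → Task 8.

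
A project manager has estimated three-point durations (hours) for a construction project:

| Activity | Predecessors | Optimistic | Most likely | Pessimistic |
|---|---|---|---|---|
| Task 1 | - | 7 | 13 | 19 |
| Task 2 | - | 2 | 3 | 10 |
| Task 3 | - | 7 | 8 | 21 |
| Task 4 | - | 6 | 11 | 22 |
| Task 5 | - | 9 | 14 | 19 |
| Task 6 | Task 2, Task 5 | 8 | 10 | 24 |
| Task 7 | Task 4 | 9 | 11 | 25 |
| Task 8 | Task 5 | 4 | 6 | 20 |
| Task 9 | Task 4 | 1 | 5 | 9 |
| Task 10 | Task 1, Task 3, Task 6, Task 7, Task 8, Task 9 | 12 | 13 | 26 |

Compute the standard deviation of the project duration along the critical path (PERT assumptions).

te_Task 1 = (7 + 4·13 + 19)/6 = 78/6 = 13; σ²_Task 1 = ((19−7)/6)² = 4.000
te_Task 2 = (2 + 4·3 + 10)/6 = 24/6 = 4; σ²_Task 2 = ((10−2)/6)² = 1.778
te_Task 3 = (7 + 4·8 + 21)/6 = 60/6 = 10; σ²_Task 3 = ((21−7)/6)² = 5.444
te_Task 4 = (6 + 4·11 + 22)/6 = 72/6 = 12; σ²_Task 4 = ((22−6)/6)² = 7.111
te_Task 5 = (9 + 4·14 + 19)/6 = 84/6 = 14; σ²_Task 5 = ((19−9)/6)² = 2.778
te_Task 6 = (8 + 4·10 + 24)/6 = 72/6 = 12; σ²_Task 6 = ((24−8)/6)² = 7.111
te_Task 7 = (9 + 4·11 + 25)/6 = 78/6 = 13; σ²_Task 7 = ((25−9)/6)² = 7.111
te_Task 8 = (4 + 4·6 + 20)/6 = 48/6 = 8; σ²_Task 8 = ((20−4)/6)² = 7.111
te_Task 9 = (1 + 4·5 + 9)/6 = 30/6 = 5; σ²_Task 9 = ((9−1)/6)² = 1.778
te_Task 10 = (12 + 4·13 + 26)/6 = 90/6 = 15; σ²_Task 10 = ((26−12)/6)² = 5.444

Forward pass:
ES_Task 1 = 0; EF_Task 1 = 13
ES_Task 2 = 0; EF_Task 2 = 4
ES_Task 3 = 0; EF_Task 3 = 10
ES_Task 4 = 0; EF_Task 4 = 12
ES_Task 5 = 0; EF_Task 5 = 14
ES_Task 6 = max(EF_Task 2=4, EF_Task 5=14) = 14; EF_Task 6 = 14+12 = 26
ES_Task 7 = 12; EF_Task 7 = 12+13 = 25
ES_Task 8 = 14; EF_Task 8 = 14+8 = 22
ES_Task 9 = 12; EF_Task 9 = 12+5 = 17
ES_Task 10 = max(EF_Task 1=13, EF_Task 3=10, EF_Task 6=26, EF_Task 7=25, EF_Task 8=22, EF_Task 9=17) = 26; EF_Task 10 = 26+15 = 41
Expected project duration μ = 41 hours. Critical path: Task 5 → Task 6 → Task 10.

Variance along critical path = 2.778 + 7.111 + 5.444 = 15.333
σ = √15.333 = 3.916 hours

3.92 hours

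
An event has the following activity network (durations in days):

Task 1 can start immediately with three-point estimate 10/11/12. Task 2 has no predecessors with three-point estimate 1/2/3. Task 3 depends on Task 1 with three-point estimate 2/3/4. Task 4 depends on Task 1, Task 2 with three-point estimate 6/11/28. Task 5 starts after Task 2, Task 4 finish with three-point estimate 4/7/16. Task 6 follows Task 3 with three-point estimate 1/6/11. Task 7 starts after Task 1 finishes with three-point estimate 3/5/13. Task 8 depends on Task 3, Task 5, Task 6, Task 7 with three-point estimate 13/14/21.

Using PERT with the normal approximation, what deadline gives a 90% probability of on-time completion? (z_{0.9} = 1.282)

te_Task 1 = (10 + 4·11 + 12)/6 = 66/6 = 11; σ²_Task 1 = ((12−10)/6)² = 0.111
te_Task 2 = (1 + 4·2 + 3)/6 = 12/6 = 2; σ²_Task 2 = ((3−1)/6)² = 0.111
te_Task 3 = (2 + 4·3 + 4)/6 = 18/6 = 3; σ²_Task 3 = ((4−2)/6)² = 0.111
te_Task 4 = (6 + 4·11 + 28)/6 = 78/6 = 13; σ²_Task 4 = ((28−6)/6)² = 13.444
te_Task 5 = (4 + 4·7 + 16)/6 = 48/6 = 8; σ²_Task 5 = ((16−4)/6)² = 4.000
te_Task 6 = (1 + 4·6 + 11)/6 = 36/6 = 6; σ²_Task 6 = ((11−1)/6)² = 2.778
te_Task 7 = (3 + 4·5 + 13)/6 = 36/6 = 6; σ²_Task 7 = ((13−3)/6)² = 2.778
te_Task 8 = (13 + 4·14 + 21)/6 = 90/6 = 15; σ²_Task 8 = ((21−13)/6)² = 1.778

Forward pass:
ES_Task 1 = 0; EF_Task 1 = 11
ES_Task 2 = 0; EF_Task 2 = 2
ES_Task 3 = 11; EF_Task 3 = 11+3 = 14
ES_Task 4 = max(EF_Task 1=11, EF_Task 2=2) = 11; EF_Task 4 = 11+13 = 24
ES_Task 5 = max(EF_Task 2=2, EF_Task 4=24) = 24; EF_Task 5 = 24+8 = 32
ES_Task 6 = 14; EF_Task 6 = 14+6 = 20
ES_Task 7 = 11; EF_Task 7 = 11+6 = 17
ES_Task 8 = max(EF_Task 3=14, EF_Task 5=32, EF_Task 6=20, EF_Task 7=17) = 32; EF_Task 8 = 32+15 = 47
Expected project duration μ = 47 days. Critical path: Task 1 → Task 4 → Task 5 → Task 8.

Variance along critical path = 0.111 + 13.444 + 4.000 + 1.778 = 19.333; σ = 4.397 days.
D = μ + z·σ = 47 + 1.282·4.397 = 52.6 days

52.6 days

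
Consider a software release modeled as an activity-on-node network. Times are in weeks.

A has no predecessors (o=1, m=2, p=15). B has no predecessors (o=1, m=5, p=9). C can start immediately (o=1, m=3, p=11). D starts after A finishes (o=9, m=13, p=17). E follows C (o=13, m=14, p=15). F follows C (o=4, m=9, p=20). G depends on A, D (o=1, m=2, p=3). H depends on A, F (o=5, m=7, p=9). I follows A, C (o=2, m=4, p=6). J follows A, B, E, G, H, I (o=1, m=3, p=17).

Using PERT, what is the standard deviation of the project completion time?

4.18 weeks

te_A = (1 + 4·2 + 15)/6 = 24/6 = 4; σ²_A = ((15−1)/6)² = 5.444
te_B = (1 + 4·5 + 9)/6 = 30/6 = 5; σ²_B = ((9−1)/6)² = 1.778
te_C = (1 + 4·3 + 11)/6 = 24/6 = 4; σ²_C = ((11−1)/6)² = 2.778
te_D = (9 + 4·13 + 17)/6 = 78/6 = 13; σ²_D = ((17−9)/6)² = 1.778
te_E = (13 + 4·14 + 15)/6 = 84/6 = 14; σ²_E = ((15−13)/6)² = 0.111
te_F = (4 + 4·9 + 20)/6 = 60/6 = 10; σ²_F = ((20−4)/6)² = 7.111
te_G = (1 + 4·2 + 3)/6 = 12/6 = 2; σ²_G = ((3−1)/6)² = 0.111
te_H = (5 + 4·7 + 9)/6 = 42/6 = 7; σ²_H = ((9−5)/6)² = 0.444
te_I = (2 + 4·4 + 6)/6 = 24/6 = 4; σ²_I = ((6−2)/6)² = 0.444
te_J = (1 + 4·3 + 17)/6 = 30/6 = 5; σ²_J = ((17−1)/6)² = 7.111

Forward pass:
ES_A = 0; EF_A = 4
ES_B = 0; EF_B = 5
ES_C = 0; EF_C = 4
ES_D = 4; EF_D = 4+13 = 17
ES_E = 4; EF_E = 4+14 = 18
ES_F = 4; EF_F = 4+10 = 14
ES_G = max(EF_A=4, EF_D=17) = 17; EF_G = 17+2 = 19
ES_H = max(EF_A=4, EF_F=14) = 14; EF_H = 14+7 = 21
ES_I = max(EF_A=4, EF_C=4) = 4; EF_I = 4+4 = 8
ES_J = max(EF_A=4, EF_B=5, EF_E=18, EF_G=19, EF_H=21, EF_I=8) = 21; EF_J = 21+5 = 26
Expected project duration μ = 26 weeks. Critical path: C → F → H → J.

Variance along critical path = 2.778 + 7.111 + 0.444 + 7.111 = 17.444
σ = √17.444 = 4.177 weeks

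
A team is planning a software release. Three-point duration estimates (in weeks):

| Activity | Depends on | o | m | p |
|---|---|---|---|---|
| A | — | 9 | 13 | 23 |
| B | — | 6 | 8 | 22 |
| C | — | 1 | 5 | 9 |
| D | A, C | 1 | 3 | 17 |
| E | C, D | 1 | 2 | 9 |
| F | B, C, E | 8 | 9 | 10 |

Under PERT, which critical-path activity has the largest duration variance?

D

te_A = (9 + 4·13 + 23)/6 = 84/6 = 14; σ²_A = ((23−9)/6)² = 5.444
te_B = (6 + 4·8 + 22)/6 = 60/6 = 10; σ²_B = ((22−6)/6)² = 7.111
te_C = (1 + 4·5 + 9)/6 = 30/6 = 5; σ²_C = ((9−1)/6)² = 1.778
te_D = (1 + 4·3 + 17)/6 = 30/6 = 5; σ²_D = ((17−1)/6)² = 7.111
te_E = (1 + 4·2 + 9)/6 = 18/6 = 3; σ²_E = ((9−1)/6)² = 1.778
te_F = (8 + 4·9 + 10)/6 = 54/6 = 9; σ²_F = ((10−8)/6)² = 0.111

Forward pass:
ES_A = 0; EF_A = 14
ES_B = 0; EF_B = 10
ES_C = 0; EF_C = 5
ES_D = max(EF_A=14, EF_C=5) = 14; EF_D = 14+5 = 19
ES_E = max(EF_C=5, EF_D=19) = 19; EF_E = 19+3 = 22
ES_F = max(EF_B=10, EF_C=5, EF_E=22) = 22; EF_F = 22+9 = 31
Expected project duration μ = 31 weeks. Critical path: A → D → E → F.

Variances on critical path: σ²_A=5.444, σ²_D=7.111, σ²_E=1.778, σ²_F=0.111.
Largest is σ²_D = 7.111.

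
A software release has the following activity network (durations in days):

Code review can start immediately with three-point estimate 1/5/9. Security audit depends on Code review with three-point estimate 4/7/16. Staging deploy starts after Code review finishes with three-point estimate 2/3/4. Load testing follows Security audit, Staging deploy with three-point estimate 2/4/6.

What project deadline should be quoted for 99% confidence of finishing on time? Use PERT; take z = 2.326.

22.8 days

te_Code review = (1 + 4·5 + 9)/6 = 30/6 = 5; σ²_Code review = ((9−1)/6)² = 1.778
te_Security audit = (4 + 4·7 + 16)/6 = 48/6 = 8; σ²_Security audit = ((16−4)/6)² = 4.000
te_Staging deploy = (2 + 4·3 + 4)/6 = 18/6 = 3; σ²_Staging deploy = ((4−2)/6)² = 0.111
te_Load testing = (2 + 4·4 + 6)/6 = 24/6 = 4; σ²_Load testing = ((6−2)/6)² = 0.444

Forward pass:
ES_Code review = 0; EF_Code review = 5
ES_Security audit = 5; EF_Security audit = 5+8 = 13
ES_Staging deploy = 5; EF_Staging deploy = 5+3 = 8
ES_Load testing = max(EF_Security audit=13, EF_Staging deploy=8) = 13; EF_Load testing = 13+4 = 17
Expected project duration μ = 17 days. Critical path: Code review → Security audit → Load testing.

Variance along critical path = 1.778 + 4.000 + 0.444 = 6.222; σ = 2.494 days.
D = μ + z·σ = 17 + 2.326·2.494 = 22.8 days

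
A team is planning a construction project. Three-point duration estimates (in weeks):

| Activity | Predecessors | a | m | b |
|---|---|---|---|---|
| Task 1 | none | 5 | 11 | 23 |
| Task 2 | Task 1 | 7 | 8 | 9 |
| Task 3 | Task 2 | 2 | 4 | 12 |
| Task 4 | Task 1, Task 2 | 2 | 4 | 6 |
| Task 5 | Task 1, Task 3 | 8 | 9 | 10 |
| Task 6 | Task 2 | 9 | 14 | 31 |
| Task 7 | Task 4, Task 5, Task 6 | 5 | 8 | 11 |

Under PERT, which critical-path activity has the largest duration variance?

Task 6

te_Task 1 = (5 + 4·11 + 23)/6 = 72/6 = 12; σ²_Task 1 = ((23−5)/6)² = 9.000
te_Task 2 = (7 + 4·8 + 9)/6 = 48/6 = 8; σ²_Task 2 = ((9−7)/6)² = 0.111
te_Task 3 = (2 + 4·4 + 12)/6 = 30/6 = 5; σ²_Task 3 = ((12−2)/6)² = 2.778
te_Task 4 = (2 + 4·4 + 6)/6 = 24/6 = 4; σ²_Task 4 = ((6−2)/6)² = 0.444
te_Task 5 = (8 + 4·9 + 10)/6 = 54/6 = 9; σ²_Task 5 = ((10−8)/6)² = 0.111
te_Task 6 = (9 + 4·14 + 31)/6 = 96/6 = 16; σ²_Task 6 = ((31−9)/6)² = 13.444
te_Task 7 = (5 + 4·8 + 11)/6 = 48/6 = 8; σ²_Task 7 = ((11−5)/6)² = 1.000

Forward pass:
ES_Task 1 = 0; EF_Task 1 = 12
ES_Task 2 = 12; EF_Task 2 = 12+8 = 20
ES_Task 3 = 20; EF_Task 3 = 20+5 = 25
ES_Task 4 = max(EF_Task 1=12, EF_Task 2=20) = 20; EF_Task 4 = 20+4 = 24
ES_Task 5 = max(EF_Task 1=12, EF_Task 3=25) = 25; EF_Task 5 = 25+9 = 34
ES_Task 6 = 20; EF_Task 6 = 20+16 = 36
ES_Task 7 = max(EF_Task 4=24, EF_Task 5=34, EF_Task 6=36) = 36; EF_Task 7 = 36+8 = 44
Expected project duration μ = 44 weeks. Critical path: Task 1 → Task 2 → Task 6 → Task 7.

Variances on critical path: σ²_Task 1=9.000, σ²_Task 2=0.111, σ²_Task 6=13.444, σ²_Task 7=1.000.
Largest is σ²_Task 6 = 13.444.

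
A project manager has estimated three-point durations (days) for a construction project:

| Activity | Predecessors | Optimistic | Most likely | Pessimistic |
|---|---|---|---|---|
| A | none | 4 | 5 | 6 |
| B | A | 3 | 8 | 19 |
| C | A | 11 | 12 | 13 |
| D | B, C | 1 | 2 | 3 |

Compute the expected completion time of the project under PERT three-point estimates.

te_A = (4 + 4·5 + 6)/6 = 30/6 = 5
te_B = (3 + 4·8 + 19)/6 = 54/6 = 9
te_C = (11 + 4·12 + 13)/6 = 72/6 = 12
te_D = (1 + 4·2 + 3)/6 = 12/6 = 2

Forward pass:
ES_A = 0; EF_A = 5
ES_B = 5; EF_B = 5+9 = 14
ES_C = 5; EF_C = 5+12 = 17
ES_D = max(EF_B=14, EF_C=17) = 17; EF_D = 17+2 = 19
Expected project duration μ = 19 days. Critical path: A → C → D.

19 days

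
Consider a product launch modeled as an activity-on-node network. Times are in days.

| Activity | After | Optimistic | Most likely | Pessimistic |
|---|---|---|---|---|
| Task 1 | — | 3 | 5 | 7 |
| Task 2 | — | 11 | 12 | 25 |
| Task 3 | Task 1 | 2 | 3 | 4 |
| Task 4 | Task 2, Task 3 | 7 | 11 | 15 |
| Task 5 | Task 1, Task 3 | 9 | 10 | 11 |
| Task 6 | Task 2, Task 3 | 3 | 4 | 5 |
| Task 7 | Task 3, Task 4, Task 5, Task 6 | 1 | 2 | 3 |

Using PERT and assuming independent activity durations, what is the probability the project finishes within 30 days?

te_Task 1 = (3 + 4·5 + 7)/6 = 30/6 = 5; σ²_Task 1 = ((7−3)/6)² = 0.444
te_Task 2 = (11 + 4·12 + 25)/6 = 84/6 = 14; σ²_Task 2 = ((25−11)/6)² = 5.444
te_Task 3 = (2 + 4·3 + 4)/6 = 18/6 = 3; σ²_Task 3 = ((4−2)/6)² = 0.111
te_Task 4 = (7 + 4·11 + 15)/6 = 66/6 = 11; σ²_Task 4 = ((15−7)/6)² = 1.778
te_Task 5 = (9 + 4·10 + 11)/6 = 60/6 = 10; σ²_Task 5 = ((11−9)/6)² = 0.111
te_Task 6 = (3 + 4·4 + 5)/6 = 24/6 = 4; σ²_Task 6 = ((5−3)/6)² = 0.111
te_Task 7 = (1 + 4·2 + 3)/6 = 12/6 = 2; σ²_Task 7 = ((3−1)/6)² = 0.111

Forward pass:
ES_Task 1 = 0; EF_Task 1 = 5
ES_Task 2 = 0; EF_Task 2 = 14
ES_Task 3 = 5; EF_Task 3 = 5+3 = 8
ES_Task 4 = max(EF_Task 2=14, EF_Task 3=8) = 14; EF_Task 4 = 14+11 = 25
ES_Task 5 = max(EF_Task 1=5, EF_Task 3=8) = 8; EF_Task 5 = 8+10 = 18
ES_Task 6 = max(EF_Task 2=14, EF_Task 3=8) = 14; EF_Task 6 = 14+4 = 18
ES_Task 7 = max(EF_Task 3=8, EF_Task 4=25, EF_Task 5=18, EF_Task 6=18) = 25; EF_Task 7 = 25+2 = 27
Expected project duration μ = 27 days. Critical path: Task 2 → Task 4 → Task 7.

Variance along critical path = 5.444 + 1.778 + 0.111 = 7.333; σ = √7.333 = 2.708 days.
Z = (30 − 27) / 2.708 = 1.108
P(T ≤ 30) = Φ(1.108) ≈ 0.866

0.866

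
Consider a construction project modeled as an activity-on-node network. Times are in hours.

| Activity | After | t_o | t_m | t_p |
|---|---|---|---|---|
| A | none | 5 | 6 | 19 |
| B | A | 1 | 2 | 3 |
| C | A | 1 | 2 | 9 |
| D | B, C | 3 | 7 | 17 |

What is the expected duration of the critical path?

19 hours

te_A = (5 + 4·6 + 19)/6 = 48/6 = 8
te_B = (1 + 4·2 + 3)/6 = 12/6 = 2
te_C = (1 + 4·2 + 9)/6 = 18/6 = 3
te_D = (3 + 4·7 + 17)/6 = 48/6 = 8

Forward pass:
ES_A = 0; EF_A = 8
ES_B = 8; EF_B = 8+2 = 10
ES_C = 8; EF_C = 8+3 = 11
ES_D = max(EF_B=10, EF_C=11) = 11; EF_D = 11+8 = 19
Expected project duration μ = 19 hours. Critical path: A → C → D.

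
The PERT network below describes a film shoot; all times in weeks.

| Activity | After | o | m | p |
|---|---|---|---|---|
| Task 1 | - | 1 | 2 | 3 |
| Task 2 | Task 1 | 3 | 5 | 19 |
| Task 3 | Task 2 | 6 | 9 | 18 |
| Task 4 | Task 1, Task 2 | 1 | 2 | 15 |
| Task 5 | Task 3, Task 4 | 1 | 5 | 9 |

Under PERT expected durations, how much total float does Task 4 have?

te_Task 1 = (1 + 4·2 + 3)/6 = 12/6 = 2
te_Task 2 = (3 + 4·5 + 19)/6 = 42/6 = 7
te_Task 3 = (6 + 4·9 + 18)/6 = 60/6 = 10
te_Task 4 = (1 + 4·2 + 15)/6 = 24/6 = 4
te_Task 5 = (1 + 4·5 + 9)/6 = 30/6 = 5

Forward pass:
ES_Task 1 = 0; EF_Task 1 = 2
ES_Task 2 = 2; EF_Task 2 = 2+7 = 9
ES_Task 3 = 9; EF_Task 3 = 9+10 = 19
ES_Task 4 = max(EF_Task 1=2, EF_Task 2=9) = 9; EF_Task 4 = 9+4 = 13
ES_Task 5 = max(EF_Task 3=19, EF_Task 4=13) = 19; EF_Task 5 = 19+5 = 24
Expected project duration μ = 24 weeks. Critical path: Task 1 → Task 2 → Task 3 → Task 5.

Backward pass:
LF_Task 5 = 24; LS_Task 5 = 24−5 = 19
LF_Task 4 = LS_Task 5 = 19; LS_Task 4 = 19−4 = 15
LF_Task 3 = LS_Task 5 = 19; LS_Task 3 = 19−10 = 9
LF_Task 2 = min(LS_Task 3=9, LS_Task 4=15) = 9; LS_Task 2 = 9−7 = 2
LF_Task 1 = min(LS_Task 2=2, LS_Task 4=15) = 2; LS_Task 1 = 2−2 = 0
Slack_Task 4 = LS_Task 4 − ES_Task 4 = 15 − 9 = 6

6 weeks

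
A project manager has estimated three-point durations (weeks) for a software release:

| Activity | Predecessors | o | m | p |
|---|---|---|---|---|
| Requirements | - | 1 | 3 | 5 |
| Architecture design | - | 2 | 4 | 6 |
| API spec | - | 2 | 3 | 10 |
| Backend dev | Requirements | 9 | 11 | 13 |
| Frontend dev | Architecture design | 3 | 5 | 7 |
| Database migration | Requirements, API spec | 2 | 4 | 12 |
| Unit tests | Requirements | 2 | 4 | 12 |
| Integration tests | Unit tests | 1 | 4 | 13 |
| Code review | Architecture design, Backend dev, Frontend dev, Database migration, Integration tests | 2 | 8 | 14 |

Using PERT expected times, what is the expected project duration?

22 weeks

te_Requirements = (1 + 4·3 + 5)/6 = 18/6 = 3
te_Architecture design = (2 + 4·4 + 6)/6 = 24/6 = 4
te_API spec = (2 + 4·3 + 10)/6 = 24/6 = 4
te_Backend dev = (9 + 4·11 + 13)/6 = 66/6 = 11
te_Frontend dev = (3 + 4·5 + 7)/6 = 30/6 = 5
te_Database migration = (2 + 4·4 + 12)/6 = 30/6 = 5
te_Unit tests = (2 + 4·4 + 12)/6 = 30/6 = 5
te_Integration tests = (1 + 4·4 + 13)/6 = 30/6 = 5
te_Code review = (2 + 4·8 + 14)/6 = 48/6 = 8

Forward pass:
ES_Requirements = 0; EF_Requirements = 3
ES_Architecture design = 0; EF_Architecture design = 4
ES_API spec = 0; EF_API spec = 4
ES_Backend dev = 3; EF_Backend dev = 3+11 = 14
ES_Frontend dev = 4; EF_Frontend dev = 4+5 = 9
ES_Database migration = max(EF_Requirements=3, EF_API spec=4) = 4; EF_Database migration = 4+5 = 9
ES_Unit tests = 3; EF_Unit tests = 3+5 = 8
ES_Integration tests = 8; EF_Integration tests = 8+5 = 13
ES_Code review = max(EF_Architecture design=4, EF_Backend dev=14, EF_Frontend dev=9, EF_Database migration=9, EF_Integration tests=13) = 14; EF_Code review = 14+8 = 22
Expected project duration μ = 22 weeks. Critical path: Requirements → Backend dev → Code review.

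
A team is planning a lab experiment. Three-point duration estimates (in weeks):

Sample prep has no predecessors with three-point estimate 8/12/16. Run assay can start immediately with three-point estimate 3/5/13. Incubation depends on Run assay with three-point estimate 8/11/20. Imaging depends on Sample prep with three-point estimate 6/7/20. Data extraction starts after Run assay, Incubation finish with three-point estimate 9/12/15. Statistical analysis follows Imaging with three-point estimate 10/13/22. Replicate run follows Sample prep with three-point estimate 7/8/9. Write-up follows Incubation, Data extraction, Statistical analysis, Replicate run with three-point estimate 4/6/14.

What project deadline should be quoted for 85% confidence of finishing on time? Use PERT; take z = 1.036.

te_Sample prep = (8 + 4·12 + 16)/6 = 72/6 = 12; σ²_Sample prep = ((16−8)/6)² = 1.778
te_Run assay = (3 + 4·5 + 13)/6 = 36/6 = 6; σ²_Run assay = ((13−3)/6)² = 2.778
te_Incubation = (8 + 4·11 + 20)/6 = 72/6 = 12; σ²_Incubation = ((20−8)/6)² = 4.000
te_Imaging = (6 + 4·7 + 20)/6 = 54/6 = 9; σ²_Imaging = ((20−6)/6)² = 5.444
te_Data extraction = (9 + 4·12 + 15)/6 = 72/6 = 12; σ²_Data extraction = ((15−9)/6)² = 1.000
te_Statistical analysis = (10 + 4·13 + 22)/6 = 84/6 = 14; σ²_Statistical analysis = ((22−10)/6)² = 4.000
te_Replicate run = (7 + 4·8 + 9)/6 = 48/6 = 8; σ²_Replicate run = ((9−7)/6)² = 0.111
te_Write-up = (4 + 4·6 + 14)/6 = 42/6 = 7; σ²_Write-up = ((14−4)/6)² = 2.778

Forward pass:
ES_Sample prep = 0; EF_Sample prep = 12
ES_Run assay = 0; EF_Run assay = 6
ES_Incubation = 6; EF_Incubation = 6+12 = 18
ES_Imaging = 12; EF_Imaging = 12+9 = 21
ES_Data extraction = max(EF_Run assay=6, EF_Incubation=18) = 18; EF_Data extraction = 18+12 = 30
ES_Statistical analysis = 21; EF_Statistical analysis = 21+14 = 35
ES_Replicate run = 12; EF_Replicate run = 12+8 = 20
ES_Write-up = max(EF_Incubation=18, EF_Data extraction=30, EF_Statistical analysis=35, EF_Replicate run=20) = 35; EF_Write-up = 35+7 = 42
Expected project duration μ = 42 weeks. Critical path: Sample prep → Imaging → Statistical analysis → Write-up.

Variance along critical path = 1.778 + 5.444 + 4.000 + 2.778 = 14.000; σ = 3.742 weeks.
D = μ + z·σ = 42 + 1.036·3.742 = 45.9 weeks

45.9 weeks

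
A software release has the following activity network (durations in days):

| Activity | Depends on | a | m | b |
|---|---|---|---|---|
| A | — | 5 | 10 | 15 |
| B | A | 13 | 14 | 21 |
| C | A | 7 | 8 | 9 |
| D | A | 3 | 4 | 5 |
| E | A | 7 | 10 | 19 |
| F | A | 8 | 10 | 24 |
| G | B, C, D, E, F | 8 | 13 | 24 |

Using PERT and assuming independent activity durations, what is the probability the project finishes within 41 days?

te_A = (5 + 4·10 + 15)/6 = 60/6 = 10; σ²_A = ((15−5)/6)² = 2.778
te_B = (13 + 4·14 + 21)/6 = 90/6 = 15; σ²_B = ((21−13)/6)² = 1.778
te_C = (7 + 4·8 + 9)/6 = 48/6 = 8; σ²_C = ((9−7)/6)² = 0.111
te_D = (3 + 4·4 + 5)/6 = 24/6 = 4; σ²_D = ((5−3)/6)² = 0.111
te_E = (7 + 4·10 + 19)/6 = 66/6 = 11; σ²_E = ((19−7)/6)² = 4.000
te_F = (8 + 4·10 + 24)/6 = 72/6 = 12; σ²_F = ((24−8)/6)² = 7.111
te_G = (8 + 4·13 + 24)/6 = 84/6 = 14; σ²_G = ((24−8)/6)² = 7.111

Forward pass:
ES_A = 0; EF_A = 10
ES_B = 10; EF_B = 10+15 = 25
ES_C = 10; EF_C = 10+8 = 18
ES_D = 10; EF_D = 10+4 = 14
ES_E = 10; EF_E = 10+11 = 21
ES_F = 10; EF_F = 10+12 = 22
ES_G = max(EF_B=25, EF_C=18, EF_D=14, EF_E=21, EF_F=22) = 25; EF_G = 25+14 = 39
Expected project duration μ = 39 days. Critical path: A → B → G.

Variance along critical path = 2.778 + 1.778 + 7.111 = 11.667; σ = √11.667 = 3.416 days.
Z = (41 − 39) / 3.416 = 0.586
P(T ≤ 41) = Φ(0.586) ≈ 0.721

0.721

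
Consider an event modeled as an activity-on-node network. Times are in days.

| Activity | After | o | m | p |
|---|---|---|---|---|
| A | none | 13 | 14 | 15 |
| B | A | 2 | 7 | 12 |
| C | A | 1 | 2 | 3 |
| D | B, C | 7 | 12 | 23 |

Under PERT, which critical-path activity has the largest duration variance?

te_A = (13 + 4·14 + 15)/6 = 84/6 = 14; σ²_A = ((15−13)/6)² = 0.111
te_B = (2 + 4·7 + 12)/6 = 42/6 = 7; σ²_B = ((12−2)/6)² = 2.778
te_C = (1 + 4·2 + 3)/6 = 12/6 = 2; σ²_C = ((3−1)/6)² = 0.111
te_D = (7 + 4·12 + 23)/6 = 78/6 = 13; σ²_D = ((23−7)/6)² = 7.111

Forward pass:
ES_A = 0; EF_A = 14
ES_B = 14; EF_B = 14+7 = 21
ES_C = 14; EF_C = 14+2 = 16
ES_D = max(EF_B=21, EF_C=16) = 21; EF_D = 21+13 = 34
Expected project duration μ = 34 days. Critical path: A → B → D.

Variances on critical path: σ²_A=0.111, σ²_B=2.778, σ²_D=7.111.
Largest is σ²_D = 7.111.

D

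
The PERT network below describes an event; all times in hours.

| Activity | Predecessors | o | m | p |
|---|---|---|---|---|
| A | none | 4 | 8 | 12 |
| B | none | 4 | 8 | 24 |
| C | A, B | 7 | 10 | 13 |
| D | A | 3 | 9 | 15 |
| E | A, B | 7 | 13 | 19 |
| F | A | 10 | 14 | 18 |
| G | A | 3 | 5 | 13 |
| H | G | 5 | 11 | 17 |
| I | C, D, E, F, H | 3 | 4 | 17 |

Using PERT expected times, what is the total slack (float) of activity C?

5 hours

te_A = (4 + 4·8 + 12)/6 = 48/6 = 8
te_B = (4 + 4·8 + 24)/6 = 60/6 = 10
te_C = (7 + 4·10 + 13)/6 = 60/6 = 10
te_D = (3 + 4·9 + 15)/6 = 54/6 = 9
te_E = (7 + 4·13 + 19)/6 = 78/6 = 13
te_F = (10 + 4·14 + 18)/6 = 84/6 = 14
te_G = (3 + 4·5 + 13)/6 = 36/6 = 6
te_H = (5 + 4·11 + 17)/6 = 66/6 = 11
te_I = (3 + 4·4 + 17)/6 = 36/6 = 6

Forward pass:
ES_A = 0; EF_A = 8
ES_B = 0; EF_B = 10
ES_C = max(EF_A=8, EF_B=10) = 10; EF_C = 10+10 = 20
ES_D = 8; EF_D = 8+9 = 17
ES_E = max(EF_A=8, EF_B=10) = 10; EF_E = 10+13 = 23
ES_F = 8; EF_F = 8+14 = 22
ES_G = 8; EF_G = 8+6 = 14
ES_H = 14; EF_H = 14+11 = 25
ES_I = max(EF_C=20, EF_D=17, EF_E=23, EF_F=22, EF_H=25) = 25; EF_I = 25+6 = 31
Expected project duration μ = 31 hours. Critical path: A → G → H → I.

Backward pass:
LF_I = 31; LS_I = 31−6 = 25
LF_H = LS_I = 25; LS_H = 25−11 = 14
LF_G = LS_H = 14; LS_G = 14−6 = 8
LF_F = LS_I = 25; LS_F = 25−14 = 11
LF_E = LS_I = 25; LS_E = 25−13 = 12
LF_D = LS_I = 25; LS_D = 25−9 = 16
LF_C = LS_I = 25; LS_C = 25−10 = 15
LF_B = min(LS_C=15, LS_E=12) = 12; LS_B = 12−10 = 2
LF_A = min(LS_C=15, LS_D=16, LS_E=12, LS_F=11, LS_G=8) = 8; LS_A = 8−8 = 0
Slack_C = LS_C − ES_C = 15 − 10 = 5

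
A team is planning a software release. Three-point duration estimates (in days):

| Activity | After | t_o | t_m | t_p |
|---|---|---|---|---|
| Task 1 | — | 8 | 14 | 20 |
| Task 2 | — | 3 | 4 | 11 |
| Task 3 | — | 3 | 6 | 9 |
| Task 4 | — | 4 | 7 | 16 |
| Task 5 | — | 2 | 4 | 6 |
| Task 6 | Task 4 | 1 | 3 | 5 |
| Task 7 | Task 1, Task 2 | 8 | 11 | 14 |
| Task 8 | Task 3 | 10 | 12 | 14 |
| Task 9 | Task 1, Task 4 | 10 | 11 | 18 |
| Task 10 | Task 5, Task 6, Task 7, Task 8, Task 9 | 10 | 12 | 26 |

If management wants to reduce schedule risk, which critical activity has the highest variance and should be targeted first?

Task 10

te_Task 1 = (8 + 4·14 + 20)/6 = 84/6 = 14; σ²_Task 1 = ((20−8)/6)² = 4.000
te_Task 2 = (3 + 4·4 + 11)/6 = 30/6 = 5; σ²_Task 2 = ((11−3)/6)² = 1.778
te_Task 3 = (3 + 4·6 + 9)/6 = 36/6 = 6; σ²_Task 3 = ((9−3)/6)² = 1.000
te_Task 4 = (4 + 4·7 + 16)/6 = 48/6 = 8; σ²_Task 4 = ((16−4)/6)² = 4.000
te_Task 5 = (2 + 4·4 + 6)/6 = 24/6 = 4; σ²_Task 5 = ((6−2)/6)² = 0.444
te_Task 6 = (1 + 4·3 + 5)/6 = 18/6 = 3; σ²_Task 6 = ((5−1)/6)² = 0.444
te_Task 7 = (8 + 4·11 + 14)/6 = 66/6 = 11; σ²_Task 7 = ((14−8)/6)² = 1.000
te_Task 8 = (10 + 4·12 + 14)/6 = 72/6 = 12; σ²_Task 8 = ((14−10)/6)² = 0.444
te_Task 9 = (10 + 4·11 + 18)/6 = 72/6 = 12; σ²_Task 9 = ((18−10)/6)² = 1.778
te_Task 10 = (10 + 4·12 + 26)/6 = 84/6 = 14; σ²_Task 10 = ((26−10)/6)² = 7.111

Forward pass:
ES_Task 1 = 0; EF_Task 1 = 14
ES_Task 2 = 0; EF_Task 2 = 5
ES_Task 3 = 0; EF_Task 3 = 6
ES_Task 4 = 0; EF_Task 4 = 8
ES_Task 5 = 0; EF_Task 5 = 4
ES_Task 6 = 8; EF_Task 6 = 8+3 = 11
ES_Task 7 = max(EF_Task 1=14, EF_Task 2=5) = 14; EF_Task 7 = 14+11 = 25
ES_Task 8 = 6; EF_Task 8 = 6+12 = 18
ES_Task 9 = max(EF_Task 1=14, EF_Task 4=8) = 14; EF_Task 9 = 14+12 = 26
ES_Task 10 = max(EF_Task 5=4, EF_Task 6=11, EF_Task 7=25, EF_Task 8=18, EF_Task 9=26) = 26; EF_Task 10 = 26+14 = 40
Expected project duration μ = 40 days. Critical path: Task 1 → Task 9 → Task 10.

Variances on critical path: σ²_Task 1=4.000, σ²_Task 9=1.778, σ²_Task 10=7.111.
Largest is σ²_Task 10 = 7.111.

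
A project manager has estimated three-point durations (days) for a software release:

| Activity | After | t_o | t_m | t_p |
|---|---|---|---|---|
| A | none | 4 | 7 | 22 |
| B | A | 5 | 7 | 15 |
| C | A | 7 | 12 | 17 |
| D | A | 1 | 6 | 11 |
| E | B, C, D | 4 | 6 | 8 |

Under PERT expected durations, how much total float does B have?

4 days

te_A = (4 + 4·7 + 22)/6 = 54/6 = 9
te_B = (5 + 4·7 + 15)/6 = 48/6 = 8
te_C = (7 + 4·12 + 17)/6 = 72/6 = 12
te_D = (1 + 4·6 + 11)/6 = 36/6 = 6
te_E = (4 + 4·6 + 8)/6 = 36/6 = 6

Forward pass:
ES_A = 0; EF_A = 9
ES_B = 9; EF_B = 9+8 = 17
ES_C = 9; EF_C = 9+12 = 21
ES_D = 9; EF_D = 9+6 = 15
ES_E = max(EF_B=17, EF_C=21, EF_D=15) = 21; EF_E = 21+6 = 27
Expected project duration μ = 27 days. Critical path: A → C → E.

Backward pass:
LF_E = 27; LS_E = 27−6 = 21
LF_D = LS_E = 21; LS_D = 21−6 = 15
LF_C = LS_E = 21; LS_C = 21−12 = 9
LF_B = LS_E = 21; LS_B = 21−8 = 13
LF_A = min(LS_B=13, LS_C=9, LS_D=15) = 9; LS_A = 9−9 = 0
Slack_B = LS_B − ES_B = 13 − 9 = 4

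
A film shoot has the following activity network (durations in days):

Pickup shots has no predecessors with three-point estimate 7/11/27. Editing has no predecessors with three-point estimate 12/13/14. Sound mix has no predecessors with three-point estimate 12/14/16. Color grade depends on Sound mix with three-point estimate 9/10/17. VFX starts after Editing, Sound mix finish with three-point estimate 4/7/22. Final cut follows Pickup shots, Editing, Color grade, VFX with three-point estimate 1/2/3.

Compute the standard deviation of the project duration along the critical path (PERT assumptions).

1.53 days

te_Pickup shots = (7 + 4·11 + 27)/6 = 78/6 = 13; σ²_Pickup shots = ((27−7)/6)² = 11.111
te_Editing = (12 + 4·13 + 14)/6 = 78/6 = 13; σ²_Editing = ((14−12)/6)² = 0.111
te_Sound mix = (12 + 4·14 + 16)/6 = 84/6 = 14; σ²_Sound mix = ((16−12)/6)² = 0.444
te_Color grade = (9 + 4·10 + 17)/6 = 66/6 = 11; σ²_Color grade = ((17−9)/6)² = 1.778
te_VFX = (4 + 4·7 + 22)/6 = 54/6 = 9; σ²_VFX = ((22−4)/6)² = 9.000
te_Final cut = (1 + 4·2 + 3)/6 = 12/6 = 2; σ²_Final cut = ((3−1)/6)² = 0.111

Forward pass:
ES_Pickup shots = 0; EF_Pickup shots = 13
ES_Editing = 0; EF_Editing = 13
ES_Sound mix = 0; EF_Sound mix = 14
ES_Color grade = 14; EF_Color grade = 14+11 = 25
ES_VFX = max(EF_Editing=13, EF_Sound mix=14) = 14; EF_VFX = 14+9 = 23
ES_Final cut = max(EF_Pickup shots=13, EF_Editing=13, EF_Color grade=25, EF_VFX=23) = 25; EF_Final cut = 25+2 = 27
Expected project duration μ = 27 days. Critical path: Sound mix → Color grade → Final cut.

Variance along critical path = 0.444 + 1.778 + 0.111 = 2.333
σ = √2.333 = 1.528 days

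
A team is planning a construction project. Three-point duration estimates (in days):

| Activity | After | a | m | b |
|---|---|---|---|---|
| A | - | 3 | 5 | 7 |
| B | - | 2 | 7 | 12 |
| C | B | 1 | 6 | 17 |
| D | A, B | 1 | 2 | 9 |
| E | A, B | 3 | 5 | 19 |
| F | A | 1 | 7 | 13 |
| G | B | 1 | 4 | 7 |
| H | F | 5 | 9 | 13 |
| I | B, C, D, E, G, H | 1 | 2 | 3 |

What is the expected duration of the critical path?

te_A = (3 + 4·5 + 7)/6 = 30/6 = 5
te_B = (2 + 4·7 + 12)/6 = 42/6 = 7
te_C = (1 + 4·6 + 17)/6 = 42/6 = 7
te_D = (1 + 4·2 + 9)/6 = 18/6 = 3
te_E = (3 + 4·5 + 19)/6 = 42/6 = 7
te_F = (1 + 4·7 + 13)/6 = 42/6 = 7
te_G = (1 + 4·4 + 7)/6 = 24/6 = 4
te_H = (5 + 4·9 + 13)/6 = 54/6 = 9
te_I = (1 + 4·2 + 3)/6 = 12/6 = 2

Forward pass:
ES_A = 0; EF_A = 5
ES_B = 0; EF_B = 7
ES_C = 7; EF_C = 7+7 = 14
ES_D = max(EF_A=5, EF_B=7) = 7; EF_D = 7+3 = 10
ES_E = max(EF_A=5, EF_B=7) = 7; EF_E = 7+7 = 14
ES_F = 5; EF_F = 5+7 = 12
ES_G = 7; EF_G = 7+4 = 11
ES_H = 12; EF_H = 12+9 = 21
ES_I = max(EF_B=7, EF_C=14, EF_D=10, EF_E=14, EF_G=11, EF_H=21) = 21; EF_I = 21+2 = 23
Expected project duration μ = 23 days. Critical path: A → F → H → I.

23 days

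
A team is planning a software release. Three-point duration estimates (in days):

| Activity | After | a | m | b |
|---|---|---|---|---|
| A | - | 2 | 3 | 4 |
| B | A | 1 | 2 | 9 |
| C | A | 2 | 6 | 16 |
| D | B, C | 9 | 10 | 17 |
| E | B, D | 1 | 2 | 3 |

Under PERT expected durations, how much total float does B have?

4 days

te_A = (2 + 4·3 + 4)/6 = 18/6 = 3
te_B = (1 + 4·2 + 9)/6 = 18/6 = 3
te_C = (2 + 4·6 + 16)/6 = 42/6 = 7
te_D = (9 + 4·10 + 17)/6 = 66/6 = 11
te_E = (1 + 4·2 + 3)/6 = 12/6 = 2

Forward pass:
ES_A = 0; EF_A = 3
ES_B = 3; EF_B = 3+3 = 6
ES_C = 3; EF_C = 3+7 = 10
ES_D = max(EF_B=6, EF_C=10) = 10; EF_D = 10+11 = 21
ES_E = max(EF_B=6, EF_D=21) = 21; EF_E = 21+2 = 23
Expected project duration μ = 23 days. Critical path: A → C → D → E.

Backward pass:
LF_E = 23; LS_E = 23−2 = 21
LF_D = LS_E = 21; LS_D = 21−11 = 10
LF_C = LS_D = 10; LS_C = 10−7 = 3
LF_B = min(LS_D=10, LS_E=21) = 10; LS_B = 10−3 = 7
LF_A = min(LS_B=7, LS_C=3) = 3; LS_A = 3−3 = 0
Slack_B = LS_B − ES_B = 7 − 3 = 4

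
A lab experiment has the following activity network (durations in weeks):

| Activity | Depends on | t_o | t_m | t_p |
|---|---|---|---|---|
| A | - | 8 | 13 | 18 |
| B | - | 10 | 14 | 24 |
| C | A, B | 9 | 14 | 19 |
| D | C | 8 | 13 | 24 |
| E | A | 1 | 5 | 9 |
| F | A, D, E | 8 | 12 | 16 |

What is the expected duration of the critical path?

55 weeks

te_A = (8 + 4·13 + 18)/6 = 78/6 = 13
te_B = (10 + 4·14 + 24)/6 = 90/6 = 15
te_C = (9 + 4·14 + 19)/6 = 84/6 = 14
te_D = (8 + 4·13 + 24)/6 = 84/6 = 14
te_E = (1 + 4·5 + 9)/6 = 30/6 = 5
te_F = (8 + 4·12 + 16)/6 = 72/6 = 12

Forward pass:
ES_A = 0; EF_A = 13
ES_B = 0; EF_B = 15
ES_C = max(EF_A=13, EF_B=15) = 15; EF_C = 15+14 = 29
ES_D = 29; EF_D = 29+14 = 43
ES_E = 13; EF_E = 13+5 = 18
ES_F = max(EF_A=13, EF_D=43, EF_E=18) = 43; EF_F = 43+12 = 55
Expected project duration μ = 55 weeks. Critical path: B → C → D → F.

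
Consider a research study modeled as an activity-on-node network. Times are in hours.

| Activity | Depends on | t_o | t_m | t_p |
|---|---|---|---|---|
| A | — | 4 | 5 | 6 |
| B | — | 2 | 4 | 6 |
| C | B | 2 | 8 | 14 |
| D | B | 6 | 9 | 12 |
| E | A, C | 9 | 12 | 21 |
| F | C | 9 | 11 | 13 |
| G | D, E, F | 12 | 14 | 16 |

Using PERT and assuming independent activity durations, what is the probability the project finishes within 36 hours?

0.157

te_A = (4 + 4·5 + 6)/6 = 30/6 = 5; σ²_A = ((6−4)/6)² = 0.111
te_B = (2 + 4·4 + 6)/6 = 24/6 = 4; σ²_B = ((6−2)/6)² = 0.444
te_C = (2 + 4·8 + 14)/6 = 48/6 = 8; σ²_C = ((14−2)/6)² = 4.000
te_D = (6 + 4·9 + 12)/6 = 54/6 = 9; σ²_D = ((12−6)/6)² = 1.000
te_E = (9 + 4·12 + 21)/6 = 78/6 = 13; σ²_E = ((21−9)/6)² = 4.000
te_F = (9 + 4·11 + 13)/6 = 66/6 = 11; σ²_F = ((13−9)/6)² = 0.444
te_G = (12 + 4·14 + 16)/6 = 84/6 = 14; σ²_G = ((16−12)/6)² = 0.444

Forward pass:
ES_A = 0; EF_A = 5
ES_B = 0; EF_B = 4
ES_C = 4; EF_C = 4+8 = 12
ES_D = 4; EF_D = 4+9 = 13
ES_E = max(EF_A=5, EF_C=12) = 12; EF_E = 12+13 = 25
ES_F = 12; EF_F = 12+11 = 23
ES_G = max(EF_D=13, EF_E=25, EF_F=23) = 25; EF_G = 25+14 = 39
Expected project duration μ = 39 hours. Critical path: B → C → E → G.

Variance along critical path = 0.444 + 4.000 + 4.000 + 0.444 = 8.889; σ = √8.889 = 2.981 hours.
Z = (36 − 39) / 2.981 = -1.006
P(T ≤ 36) = Φ(-1.006) ≈ 0.157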